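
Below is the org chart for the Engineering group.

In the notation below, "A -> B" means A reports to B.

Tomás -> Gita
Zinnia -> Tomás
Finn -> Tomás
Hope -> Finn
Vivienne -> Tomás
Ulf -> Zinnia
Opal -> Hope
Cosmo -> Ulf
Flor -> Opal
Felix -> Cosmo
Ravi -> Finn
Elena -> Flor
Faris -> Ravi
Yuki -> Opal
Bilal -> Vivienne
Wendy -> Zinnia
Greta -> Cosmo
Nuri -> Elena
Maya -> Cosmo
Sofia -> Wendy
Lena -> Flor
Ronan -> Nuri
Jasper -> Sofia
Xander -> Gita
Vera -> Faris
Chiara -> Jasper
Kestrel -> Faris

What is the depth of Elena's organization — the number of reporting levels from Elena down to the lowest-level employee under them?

The longest chain under Elena runs Elena → Nuri → Ronan, which is 2 levels below Elena.

2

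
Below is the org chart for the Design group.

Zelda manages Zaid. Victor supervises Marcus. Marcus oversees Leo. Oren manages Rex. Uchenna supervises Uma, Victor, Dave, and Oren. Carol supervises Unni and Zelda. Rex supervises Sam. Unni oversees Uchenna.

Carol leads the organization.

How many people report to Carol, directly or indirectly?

Carol directly manages Zelda, Unni. Under Zelda: Zaid (1). Under Unni: Uchenna, Oren, Rex, Sam, Dave, Victor, Marcus, Leo, Uma (9). So Carol's organization is 2 direct reports plus everyone under them: 2 + 10 = 12.

12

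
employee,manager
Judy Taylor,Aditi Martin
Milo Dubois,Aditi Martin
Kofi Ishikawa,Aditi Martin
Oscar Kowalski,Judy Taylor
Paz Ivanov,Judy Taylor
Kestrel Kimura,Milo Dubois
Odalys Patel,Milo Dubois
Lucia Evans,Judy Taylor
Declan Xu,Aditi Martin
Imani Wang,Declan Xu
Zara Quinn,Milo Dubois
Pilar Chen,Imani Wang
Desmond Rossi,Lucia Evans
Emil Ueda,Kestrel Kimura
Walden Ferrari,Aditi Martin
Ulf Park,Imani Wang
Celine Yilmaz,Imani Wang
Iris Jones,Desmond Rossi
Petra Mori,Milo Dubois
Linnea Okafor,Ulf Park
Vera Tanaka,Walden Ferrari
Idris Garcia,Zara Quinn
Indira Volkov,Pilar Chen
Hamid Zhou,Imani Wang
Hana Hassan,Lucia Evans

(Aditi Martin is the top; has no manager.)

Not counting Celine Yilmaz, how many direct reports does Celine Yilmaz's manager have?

3

Celine Yilmaz reports to Imani Wang. Imani Wang's other direct reports are Pilar Chen, Ulf Park, Hamid Zhou — 3 peers.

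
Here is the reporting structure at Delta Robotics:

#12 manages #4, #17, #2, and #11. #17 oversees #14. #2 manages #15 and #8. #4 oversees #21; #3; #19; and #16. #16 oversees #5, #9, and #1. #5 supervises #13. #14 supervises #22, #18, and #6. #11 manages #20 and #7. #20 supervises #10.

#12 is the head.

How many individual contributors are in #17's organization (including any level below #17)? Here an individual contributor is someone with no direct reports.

3

The people in #17's organization with no one reporting to them are #6, #18, #22. That is 3.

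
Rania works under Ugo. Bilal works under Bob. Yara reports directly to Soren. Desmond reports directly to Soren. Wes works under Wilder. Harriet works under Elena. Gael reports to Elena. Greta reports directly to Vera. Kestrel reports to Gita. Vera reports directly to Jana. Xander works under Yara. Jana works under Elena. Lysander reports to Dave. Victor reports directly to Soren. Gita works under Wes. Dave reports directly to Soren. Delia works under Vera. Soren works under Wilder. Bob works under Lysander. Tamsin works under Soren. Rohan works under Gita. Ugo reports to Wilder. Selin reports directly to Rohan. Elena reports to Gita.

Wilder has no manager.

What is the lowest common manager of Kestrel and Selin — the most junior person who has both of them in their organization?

Kestrel's chain of managers is Gita, Wes, Wilder. Selin's chain of managers is Rohan, Gita, Wes, Wilder. The first manager that appears in both chains is Gita.

Gita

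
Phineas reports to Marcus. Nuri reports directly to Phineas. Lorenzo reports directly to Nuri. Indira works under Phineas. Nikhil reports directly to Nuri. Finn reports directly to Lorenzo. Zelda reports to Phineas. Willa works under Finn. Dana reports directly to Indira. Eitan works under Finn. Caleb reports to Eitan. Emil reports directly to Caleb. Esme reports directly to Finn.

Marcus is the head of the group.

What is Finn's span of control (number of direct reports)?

Finn directly manages Willa, Eitan, Esme. That is 3 direct reports.

3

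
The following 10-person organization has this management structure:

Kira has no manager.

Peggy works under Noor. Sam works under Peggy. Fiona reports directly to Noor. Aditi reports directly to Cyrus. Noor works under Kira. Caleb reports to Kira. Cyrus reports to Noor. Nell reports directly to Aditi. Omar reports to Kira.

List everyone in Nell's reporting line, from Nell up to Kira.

Nell reports to Aditi. Aditi reports to Cyrus. Cyrus reports to Noor. Noor reports to Kira. Kira is at the top.

Nell -> Aditi -> Cyrus -> Noor -> Kira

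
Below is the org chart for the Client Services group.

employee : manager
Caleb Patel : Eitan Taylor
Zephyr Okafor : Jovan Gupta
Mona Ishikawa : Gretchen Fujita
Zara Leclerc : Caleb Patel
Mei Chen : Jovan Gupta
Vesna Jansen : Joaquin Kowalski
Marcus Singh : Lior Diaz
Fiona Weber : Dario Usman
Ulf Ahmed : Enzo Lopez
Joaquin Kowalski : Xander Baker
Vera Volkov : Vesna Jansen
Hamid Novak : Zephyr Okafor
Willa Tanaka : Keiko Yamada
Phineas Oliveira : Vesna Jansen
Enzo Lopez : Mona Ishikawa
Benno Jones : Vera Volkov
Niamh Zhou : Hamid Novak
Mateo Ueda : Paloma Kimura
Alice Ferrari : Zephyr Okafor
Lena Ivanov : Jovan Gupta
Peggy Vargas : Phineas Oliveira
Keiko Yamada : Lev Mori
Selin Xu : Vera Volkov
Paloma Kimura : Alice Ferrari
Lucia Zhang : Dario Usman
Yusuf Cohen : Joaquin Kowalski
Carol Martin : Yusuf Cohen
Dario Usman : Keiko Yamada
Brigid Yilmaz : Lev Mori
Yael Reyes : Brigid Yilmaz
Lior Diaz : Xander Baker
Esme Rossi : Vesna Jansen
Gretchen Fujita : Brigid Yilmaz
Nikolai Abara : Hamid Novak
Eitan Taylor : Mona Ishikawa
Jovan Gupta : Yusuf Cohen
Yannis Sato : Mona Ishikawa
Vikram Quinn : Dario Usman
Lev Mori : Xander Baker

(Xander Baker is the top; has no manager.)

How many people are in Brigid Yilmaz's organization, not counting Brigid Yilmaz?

Brigid Yilmaz directly manages Gretchen Fujita, Yael Reyes. Under Gretchen Fujita: Mona Ishikawa, Enzo Lopez, Ulf Ahmed, Yannis Sato, Eitan Taylor, Caleb Patel, Zara Leclerc (7). Yael Reyes has no reports. So Brigid Yilmaz's organization is 2 direct reports plus everyone under them: 8 + 1 = 9.

9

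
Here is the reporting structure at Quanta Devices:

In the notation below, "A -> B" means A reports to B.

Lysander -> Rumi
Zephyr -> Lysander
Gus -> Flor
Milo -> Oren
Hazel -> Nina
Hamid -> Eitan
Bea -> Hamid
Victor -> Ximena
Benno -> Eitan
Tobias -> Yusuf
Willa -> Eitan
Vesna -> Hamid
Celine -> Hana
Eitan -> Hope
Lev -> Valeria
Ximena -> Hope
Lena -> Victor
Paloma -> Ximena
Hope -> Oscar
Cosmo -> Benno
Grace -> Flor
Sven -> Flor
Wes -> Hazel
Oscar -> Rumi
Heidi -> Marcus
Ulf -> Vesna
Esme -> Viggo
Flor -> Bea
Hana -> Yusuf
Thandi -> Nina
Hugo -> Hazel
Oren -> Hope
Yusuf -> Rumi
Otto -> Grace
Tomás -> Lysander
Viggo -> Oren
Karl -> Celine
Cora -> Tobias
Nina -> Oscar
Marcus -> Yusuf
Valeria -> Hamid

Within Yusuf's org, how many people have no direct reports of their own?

The people in Yusuf's organization with no one reporting to them are Heidi, Cora, Karl. That is 3.

3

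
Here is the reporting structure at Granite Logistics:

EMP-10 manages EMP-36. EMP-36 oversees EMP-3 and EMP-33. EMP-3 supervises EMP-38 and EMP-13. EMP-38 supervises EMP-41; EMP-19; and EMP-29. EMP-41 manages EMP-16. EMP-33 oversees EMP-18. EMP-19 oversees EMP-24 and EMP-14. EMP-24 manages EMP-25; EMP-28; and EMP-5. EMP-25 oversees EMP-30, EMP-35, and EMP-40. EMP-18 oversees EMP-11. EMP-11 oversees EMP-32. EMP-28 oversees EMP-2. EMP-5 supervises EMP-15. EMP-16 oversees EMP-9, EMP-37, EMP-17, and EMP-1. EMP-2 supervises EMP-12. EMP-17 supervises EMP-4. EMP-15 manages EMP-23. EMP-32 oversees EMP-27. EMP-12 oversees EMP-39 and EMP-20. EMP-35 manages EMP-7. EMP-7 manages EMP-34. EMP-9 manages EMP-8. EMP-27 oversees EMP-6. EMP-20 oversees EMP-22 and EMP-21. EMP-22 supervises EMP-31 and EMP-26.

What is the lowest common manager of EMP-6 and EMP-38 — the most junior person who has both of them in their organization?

EMP-6's chain of managers is EMP-27, EMP-32, EMP-11, EMP-18, EMP-33, EMP-36, EMP-10. EMP-38's chain of managers is EMP-3, EMP-36, EMP-10. The first manager that appears in both chains is EMP-36.

EMP-36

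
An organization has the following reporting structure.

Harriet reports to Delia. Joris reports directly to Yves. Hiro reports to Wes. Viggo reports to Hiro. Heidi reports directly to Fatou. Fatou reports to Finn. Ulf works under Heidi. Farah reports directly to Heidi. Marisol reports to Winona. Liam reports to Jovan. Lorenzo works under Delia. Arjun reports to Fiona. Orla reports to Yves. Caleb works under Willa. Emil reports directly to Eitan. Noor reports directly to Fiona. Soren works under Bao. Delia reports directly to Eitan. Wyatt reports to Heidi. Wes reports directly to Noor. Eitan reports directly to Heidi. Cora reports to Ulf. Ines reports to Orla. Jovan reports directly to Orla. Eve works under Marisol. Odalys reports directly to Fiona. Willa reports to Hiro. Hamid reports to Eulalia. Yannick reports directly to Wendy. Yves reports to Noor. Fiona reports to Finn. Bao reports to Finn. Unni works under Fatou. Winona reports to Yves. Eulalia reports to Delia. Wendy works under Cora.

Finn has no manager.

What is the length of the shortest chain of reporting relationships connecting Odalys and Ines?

Odalys is 1 level below Fiona, and Ines is 4 levels below Fiona (their lowest common manager). The shortest path runs up from Odalys to Fiona and back down to Ines: 1 + 4 = 5 links.

5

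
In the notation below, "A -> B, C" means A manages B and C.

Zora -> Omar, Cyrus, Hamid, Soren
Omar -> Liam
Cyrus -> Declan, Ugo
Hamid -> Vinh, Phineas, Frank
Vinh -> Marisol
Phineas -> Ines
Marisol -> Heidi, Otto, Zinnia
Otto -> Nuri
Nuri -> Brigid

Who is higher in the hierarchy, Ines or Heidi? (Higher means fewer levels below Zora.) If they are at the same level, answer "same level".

Ines is 3 levels below Zora; Heidi is 4. Ines is higher.

Ines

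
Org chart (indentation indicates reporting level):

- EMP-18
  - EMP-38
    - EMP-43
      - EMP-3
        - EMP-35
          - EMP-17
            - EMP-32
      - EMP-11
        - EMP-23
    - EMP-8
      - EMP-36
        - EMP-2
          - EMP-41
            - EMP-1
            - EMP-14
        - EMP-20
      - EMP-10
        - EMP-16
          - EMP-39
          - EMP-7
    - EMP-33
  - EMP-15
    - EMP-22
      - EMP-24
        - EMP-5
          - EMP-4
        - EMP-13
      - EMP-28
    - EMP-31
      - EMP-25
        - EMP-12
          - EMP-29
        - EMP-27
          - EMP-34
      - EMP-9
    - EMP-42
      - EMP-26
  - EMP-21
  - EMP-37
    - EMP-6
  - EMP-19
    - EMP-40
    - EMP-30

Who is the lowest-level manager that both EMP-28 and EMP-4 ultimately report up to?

EMP-22

EMP-28's chain of managers is EMP-22, EMP-15, EMP-18. EMP-4's chain of managers is EMP-5, EMP-24, EMP-22, EMP-15, EMP-18. The first manager that appears in both chains is EMP-22.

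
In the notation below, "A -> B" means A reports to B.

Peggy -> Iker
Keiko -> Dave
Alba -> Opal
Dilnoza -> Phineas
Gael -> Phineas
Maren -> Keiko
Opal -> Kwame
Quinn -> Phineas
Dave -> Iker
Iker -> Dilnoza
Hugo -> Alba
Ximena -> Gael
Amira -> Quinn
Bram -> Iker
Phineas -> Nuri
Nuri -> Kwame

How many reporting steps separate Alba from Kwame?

Chain from Alba up to Kwame: Alba → Opal → Kwame. That is 2 steps up, so Alba is 2 levels below Kwame.

2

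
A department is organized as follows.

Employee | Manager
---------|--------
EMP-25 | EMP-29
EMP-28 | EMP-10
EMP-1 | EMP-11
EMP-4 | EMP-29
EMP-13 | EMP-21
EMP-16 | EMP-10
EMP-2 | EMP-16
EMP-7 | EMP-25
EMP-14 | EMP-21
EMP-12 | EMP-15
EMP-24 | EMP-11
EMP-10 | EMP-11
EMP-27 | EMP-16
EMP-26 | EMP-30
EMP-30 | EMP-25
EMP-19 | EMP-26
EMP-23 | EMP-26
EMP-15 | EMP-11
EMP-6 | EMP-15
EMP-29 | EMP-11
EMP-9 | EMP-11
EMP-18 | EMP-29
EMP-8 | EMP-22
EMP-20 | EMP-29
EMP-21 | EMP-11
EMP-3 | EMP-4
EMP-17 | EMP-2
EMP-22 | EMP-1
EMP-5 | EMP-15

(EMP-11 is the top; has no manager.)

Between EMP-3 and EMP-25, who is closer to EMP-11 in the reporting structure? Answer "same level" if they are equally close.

EMP-3 is 3 levels below EMP-11; EMP-25 is 2. EMP-25 is higher.

EMP-25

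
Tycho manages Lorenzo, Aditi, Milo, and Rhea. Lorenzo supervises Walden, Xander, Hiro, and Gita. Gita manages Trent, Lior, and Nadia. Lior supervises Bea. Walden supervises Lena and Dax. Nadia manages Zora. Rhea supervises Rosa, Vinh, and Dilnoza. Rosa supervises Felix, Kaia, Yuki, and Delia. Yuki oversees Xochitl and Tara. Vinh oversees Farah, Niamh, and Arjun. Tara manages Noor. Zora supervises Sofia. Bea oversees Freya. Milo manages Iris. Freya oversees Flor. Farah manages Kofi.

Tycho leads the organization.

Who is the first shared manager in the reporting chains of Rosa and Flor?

Rosa's chain of managers is Rhea, Tycho. Flor's chain of managers is Freya, Bea, Lior, Gita, Lorenzo, Tycho. The first manager that appears in both chains is Tycho.

Tycho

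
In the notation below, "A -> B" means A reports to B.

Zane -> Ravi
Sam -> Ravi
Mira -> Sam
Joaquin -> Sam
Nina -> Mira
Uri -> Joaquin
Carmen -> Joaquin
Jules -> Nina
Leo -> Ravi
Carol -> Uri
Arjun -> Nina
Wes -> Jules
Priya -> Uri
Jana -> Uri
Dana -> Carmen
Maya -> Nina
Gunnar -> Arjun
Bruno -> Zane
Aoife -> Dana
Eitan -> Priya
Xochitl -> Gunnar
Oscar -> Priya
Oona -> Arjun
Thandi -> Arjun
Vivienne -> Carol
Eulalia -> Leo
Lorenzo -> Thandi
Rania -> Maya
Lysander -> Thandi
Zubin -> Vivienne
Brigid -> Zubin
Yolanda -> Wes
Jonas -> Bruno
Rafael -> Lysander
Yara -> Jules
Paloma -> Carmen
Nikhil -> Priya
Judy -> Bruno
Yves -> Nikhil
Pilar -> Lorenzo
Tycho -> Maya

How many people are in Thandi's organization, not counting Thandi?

4

Thandi directly manages Lorenzo, Lysander. Under Lorenzo: Pilar (1). Under Lysander: Rafael (1). So Thandi's organization is 2 direct reports plus everyone under them: 2 + 2 = 4.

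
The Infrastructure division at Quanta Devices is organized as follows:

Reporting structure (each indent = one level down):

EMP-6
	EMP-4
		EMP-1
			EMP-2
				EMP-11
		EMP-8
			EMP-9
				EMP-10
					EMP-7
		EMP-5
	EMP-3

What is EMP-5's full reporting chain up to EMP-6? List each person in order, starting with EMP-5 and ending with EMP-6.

EMP-5 -> EMP-4 -> EMP-6

EMP-5 reports to EMP-4. EMP-4 reports to EMP-6. EMP-6 is at the top.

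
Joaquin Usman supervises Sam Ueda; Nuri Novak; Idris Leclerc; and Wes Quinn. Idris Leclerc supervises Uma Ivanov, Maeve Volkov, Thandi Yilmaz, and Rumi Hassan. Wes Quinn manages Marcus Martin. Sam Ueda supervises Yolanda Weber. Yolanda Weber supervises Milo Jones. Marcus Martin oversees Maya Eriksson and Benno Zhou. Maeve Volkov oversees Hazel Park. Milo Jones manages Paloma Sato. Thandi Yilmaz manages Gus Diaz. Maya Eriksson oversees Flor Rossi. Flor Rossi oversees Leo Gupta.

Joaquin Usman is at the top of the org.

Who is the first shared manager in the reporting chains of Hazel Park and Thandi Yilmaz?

Idris Leclerc

Hazel Park's chain of managers is Maeve Volkov, Idris Leclerc, Joaquin Usman. Thandi Yilmaz's chain of managers is Idris Leclerc, Joaquin Usman. The first manager that appears in both chains is Idris Leclerc.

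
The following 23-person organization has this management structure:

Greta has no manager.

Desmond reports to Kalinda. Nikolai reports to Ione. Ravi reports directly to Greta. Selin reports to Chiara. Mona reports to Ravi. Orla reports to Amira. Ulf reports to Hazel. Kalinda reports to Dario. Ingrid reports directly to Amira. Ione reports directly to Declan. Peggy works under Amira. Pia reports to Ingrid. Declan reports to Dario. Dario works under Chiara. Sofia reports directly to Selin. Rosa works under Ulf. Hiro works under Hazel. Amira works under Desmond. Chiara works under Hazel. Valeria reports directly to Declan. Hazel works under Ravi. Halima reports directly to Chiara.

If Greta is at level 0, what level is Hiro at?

Chain from Hiro up to Greta: Hiro → Hazel → Ravi → Greta. That is 3 steps up, so Hiro is 3 levels below Greta.

3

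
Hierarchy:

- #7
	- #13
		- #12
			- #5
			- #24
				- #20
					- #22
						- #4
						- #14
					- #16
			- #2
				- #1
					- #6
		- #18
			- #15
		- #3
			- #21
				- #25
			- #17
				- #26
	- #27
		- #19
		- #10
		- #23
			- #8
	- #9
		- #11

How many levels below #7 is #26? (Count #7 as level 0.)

Chain from #26 up to #7: #26 → #17 → #3 → #13 → #7. That is 4 steps up, so #26 is 4 levels below #7.

4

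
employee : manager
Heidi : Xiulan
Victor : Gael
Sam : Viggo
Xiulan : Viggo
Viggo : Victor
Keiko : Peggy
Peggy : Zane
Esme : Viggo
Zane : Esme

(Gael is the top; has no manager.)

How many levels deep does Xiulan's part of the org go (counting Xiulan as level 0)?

1

The longest chain under Xiulan runs Xiulan → Heidi, which is 1 level below Xiulan.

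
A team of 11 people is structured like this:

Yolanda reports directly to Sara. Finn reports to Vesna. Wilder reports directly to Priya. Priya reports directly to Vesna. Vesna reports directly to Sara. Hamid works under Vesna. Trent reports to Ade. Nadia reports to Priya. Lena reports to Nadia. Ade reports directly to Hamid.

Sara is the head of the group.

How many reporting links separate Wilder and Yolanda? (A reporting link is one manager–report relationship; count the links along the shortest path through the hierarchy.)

4

Wilder is 3 levels below Sara, and Yolanda is 1 level below Sara (their lowest common manager). The shortest path runs up from Wilder to Sara and back down to Yolanda: 3 + 1 = 4 links.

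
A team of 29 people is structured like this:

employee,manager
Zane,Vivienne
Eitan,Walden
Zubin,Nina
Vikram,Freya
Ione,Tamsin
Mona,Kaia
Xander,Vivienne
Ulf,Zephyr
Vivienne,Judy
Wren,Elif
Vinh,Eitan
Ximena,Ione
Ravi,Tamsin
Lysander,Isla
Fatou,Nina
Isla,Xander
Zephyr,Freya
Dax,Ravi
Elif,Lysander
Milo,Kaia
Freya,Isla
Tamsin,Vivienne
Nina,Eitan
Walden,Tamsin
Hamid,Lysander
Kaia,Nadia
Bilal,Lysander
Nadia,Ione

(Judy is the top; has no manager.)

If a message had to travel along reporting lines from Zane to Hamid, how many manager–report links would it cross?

5

Zane is 1 level below Vivienne, and Hamid is 4 levels below Vivienne (their lowest common manager). The shortest path runs up from Zane to Vivienne and back down to Hamid: 1 + 4 = 5 links.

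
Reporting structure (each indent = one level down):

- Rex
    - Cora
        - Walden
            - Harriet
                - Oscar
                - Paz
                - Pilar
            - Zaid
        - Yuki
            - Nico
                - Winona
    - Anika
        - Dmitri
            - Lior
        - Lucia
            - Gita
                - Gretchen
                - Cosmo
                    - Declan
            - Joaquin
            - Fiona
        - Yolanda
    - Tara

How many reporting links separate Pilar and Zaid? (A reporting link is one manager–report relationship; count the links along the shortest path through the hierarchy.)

3

Pilar is 2 levels below Walden, and Zaid is 1 level below Walden (their lowest common manager). The shortest path runs up from Pilar to Walden and back down to Zaid: 2 + 1 = 3 links.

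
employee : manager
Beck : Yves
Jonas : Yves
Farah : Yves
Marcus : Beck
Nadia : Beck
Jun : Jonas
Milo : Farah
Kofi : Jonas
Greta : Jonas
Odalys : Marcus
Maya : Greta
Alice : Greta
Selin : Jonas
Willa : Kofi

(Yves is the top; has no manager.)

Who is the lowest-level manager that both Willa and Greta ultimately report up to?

Jonas

Willa's chain of managers is Kofi, Jonas, Yves. Greta's chain of managers is Jonas, Yves. The first manager that appears in both chains is Jonas.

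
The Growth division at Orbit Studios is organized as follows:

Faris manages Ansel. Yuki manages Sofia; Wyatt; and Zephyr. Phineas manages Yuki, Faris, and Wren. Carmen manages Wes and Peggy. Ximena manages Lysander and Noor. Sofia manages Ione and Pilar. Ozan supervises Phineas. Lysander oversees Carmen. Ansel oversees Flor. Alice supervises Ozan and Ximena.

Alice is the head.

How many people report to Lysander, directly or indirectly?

Lysander directly manages Carmen. Under Carmen: Peggy, Wes (2). That's 3 in total.

3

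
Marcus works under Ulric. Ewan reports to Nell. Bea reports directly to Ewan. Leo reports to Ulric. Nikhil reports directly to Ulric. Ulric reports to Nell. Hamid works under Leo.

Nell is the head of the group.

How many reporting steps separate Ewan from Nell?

Chain from Ewan up to Nell: Ewan → Nell. That is 1 step up, so Ewan is 1 level below Nell.

1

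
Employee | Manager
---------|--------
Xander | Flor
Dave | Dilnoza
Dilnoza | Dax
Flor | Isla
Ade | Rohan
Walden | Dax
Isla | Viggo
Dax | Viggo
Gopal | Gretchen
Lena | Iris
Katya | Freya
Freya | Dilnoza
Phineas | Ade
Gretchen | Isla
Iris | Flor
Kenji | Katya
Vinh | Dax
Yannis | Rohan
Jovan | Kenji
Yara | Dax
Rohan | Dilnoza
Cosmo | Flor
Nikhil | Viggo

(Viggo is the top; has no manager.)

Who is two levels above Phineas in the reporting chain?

Rohan

Phineas reports to Ade, and Ade reports to Rohan. So Phineas's skip-level manager is Rohan.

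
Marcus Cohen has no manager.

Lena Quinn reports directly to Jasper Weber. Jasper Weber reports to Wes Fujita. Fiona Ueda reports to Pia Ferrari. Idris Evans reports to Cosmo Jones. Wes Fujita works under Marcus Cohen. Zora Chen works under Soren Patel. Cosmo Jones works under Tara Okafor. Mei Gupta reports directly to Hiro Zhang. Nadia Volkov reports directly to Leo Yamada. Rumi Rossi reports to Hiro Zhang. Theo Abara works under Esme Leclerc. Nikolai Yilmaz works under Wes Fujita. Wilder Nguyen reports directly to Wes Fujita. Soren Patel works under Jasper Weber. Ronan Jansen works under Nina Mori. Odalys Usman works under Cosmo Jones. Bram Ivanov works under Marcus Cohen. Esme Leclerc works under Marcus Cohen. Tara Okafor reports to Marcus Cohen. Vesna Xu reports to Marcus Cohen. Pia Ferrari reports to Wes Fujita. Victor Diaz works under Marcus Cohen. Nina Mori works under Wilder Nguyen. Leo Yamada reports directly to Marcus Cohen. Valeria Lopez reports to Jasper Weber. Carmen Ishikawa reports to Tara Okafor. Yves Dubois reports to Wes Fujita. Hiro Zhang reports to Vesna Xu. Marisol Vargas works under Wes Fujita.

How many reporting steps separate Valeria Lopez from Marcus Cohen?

3

Chain from Valeria Lopez up to Marcus Cohen: Valeria Lopez → Jasper Weber → Wes Fujita → Marcus Cohen. That is 3 steps up, so Valeria Lopez is 3 levels below Marcus Cohen.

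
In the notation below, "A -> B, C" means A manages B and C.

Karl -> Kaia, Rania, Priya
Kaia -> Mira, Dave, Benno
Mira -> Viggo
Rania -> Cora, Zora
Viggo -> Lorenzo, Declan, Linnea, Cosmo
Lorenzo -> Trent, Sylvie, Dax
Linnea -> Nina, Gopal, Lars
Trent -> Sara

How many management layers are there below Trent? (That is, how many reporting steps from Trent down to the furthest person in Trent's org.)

The longest chain under Trent runs Trent → Sara, which is 1 level below Trent.

1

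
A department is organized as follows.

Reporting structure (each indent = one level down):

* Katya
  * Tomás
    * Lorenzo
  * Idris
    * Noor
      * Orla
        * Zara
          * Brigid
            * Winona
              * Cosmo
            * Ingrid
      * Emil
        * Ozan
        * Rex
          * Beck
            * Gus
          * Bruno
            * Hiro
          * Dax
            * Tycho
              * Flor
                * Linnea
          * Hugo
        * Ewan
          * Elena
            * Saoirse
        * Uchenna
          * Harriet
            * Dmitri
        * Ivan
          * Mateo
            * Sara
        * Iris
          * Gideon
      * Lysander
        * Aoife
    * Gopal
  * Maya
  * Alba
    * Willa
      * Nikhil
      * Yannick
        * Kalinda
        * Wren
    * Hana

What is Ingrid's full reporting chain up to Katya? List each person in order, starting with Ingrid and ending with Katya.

Ingrid reports to Brigid. Brigid reports to Zara. Zara reports to Orla. Orla reports to Noor. Noor reports to Idris. Idris reports to Katya. Katya is at the top.

Ingrid -> Brigid -> Zara -> Orla -> Noor -> Idris -> Katya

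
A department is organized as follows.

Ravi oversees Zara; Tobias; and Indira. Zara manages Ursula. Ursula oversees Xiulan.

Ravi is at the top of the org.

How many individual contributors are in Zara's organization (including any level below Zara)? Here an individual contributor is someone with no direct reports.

The only person in Zara's organization with no one reporting to them is Xiulan. That is 1.

1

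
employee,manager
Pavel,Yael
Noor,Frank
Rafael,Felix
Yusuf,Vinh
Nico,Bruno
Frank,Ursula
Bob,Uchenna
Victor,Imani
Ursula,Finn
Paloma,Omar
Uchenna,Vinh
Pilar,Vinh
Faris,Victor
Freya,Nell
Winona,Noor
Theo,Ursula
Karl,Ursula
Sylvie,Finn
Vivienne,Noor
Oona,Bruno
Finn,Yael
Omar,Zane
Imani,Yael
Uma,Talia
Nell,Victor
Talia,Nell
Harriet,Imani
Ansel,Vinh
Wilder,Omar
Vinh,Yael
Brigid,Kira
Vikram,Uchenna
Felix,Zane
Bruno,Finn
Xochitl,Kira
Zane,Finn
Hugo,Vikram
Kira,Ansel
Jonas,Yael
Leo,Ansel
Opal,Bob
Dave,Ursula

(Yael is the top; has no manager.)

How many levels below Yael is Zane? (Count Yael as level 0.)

2

Chain from Zane up to Yael: Zane → Finn → Yael. That is 2 steps up, so Zane is 2 levels below Yael.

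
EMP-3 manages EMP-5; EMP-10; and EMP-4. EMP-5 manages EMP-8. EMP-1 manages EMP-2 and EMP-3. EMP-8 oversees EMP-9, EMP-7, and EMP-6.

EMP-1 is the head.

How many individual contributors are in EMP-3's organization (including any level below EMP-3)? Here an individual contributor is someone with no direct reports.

5

The people in EMP-3's organization with no one reporting to them are EMP-4, EMP-10, EMP-6, EMP-7, EMP-9. That is 5.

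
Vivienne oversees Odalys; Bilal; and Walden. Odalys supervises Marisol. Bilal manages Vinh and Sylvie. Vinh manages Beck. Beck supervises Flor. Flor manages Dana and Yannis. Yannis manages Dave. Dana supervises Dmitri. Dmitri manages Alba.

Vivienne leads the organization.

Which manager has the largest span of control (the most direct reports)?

Vivienne

Direct-report counts: Vivienne has 3; Bilal has 2; Vinh has 1; Beck has 1; Flor has 2; Dana has 1; Dmitri has 1; Yannis has 1; Odalys has 1. The largest is 3, held by Vivienne.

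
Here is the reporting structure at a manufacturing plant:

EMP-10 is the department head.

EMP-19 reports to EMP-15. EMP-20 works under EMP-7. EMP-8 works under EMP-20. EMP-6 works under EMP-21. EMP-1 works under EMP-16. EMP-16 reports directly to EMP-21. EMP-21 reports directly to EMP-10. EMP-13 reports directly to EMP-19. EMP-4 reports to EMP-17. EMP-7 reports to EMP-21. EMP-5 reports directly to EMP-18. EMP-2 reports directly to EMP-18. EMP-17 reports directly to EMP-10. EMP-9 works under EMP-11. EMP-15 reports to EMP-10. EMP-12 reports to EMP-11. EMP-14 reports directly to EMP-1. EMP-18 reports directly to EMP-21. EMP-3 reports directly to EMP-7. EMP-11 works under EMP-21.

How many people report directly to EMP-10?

3

EMP-10 directly manages EMP-21, EMP-15, EMP-17. That is 3 direct reports.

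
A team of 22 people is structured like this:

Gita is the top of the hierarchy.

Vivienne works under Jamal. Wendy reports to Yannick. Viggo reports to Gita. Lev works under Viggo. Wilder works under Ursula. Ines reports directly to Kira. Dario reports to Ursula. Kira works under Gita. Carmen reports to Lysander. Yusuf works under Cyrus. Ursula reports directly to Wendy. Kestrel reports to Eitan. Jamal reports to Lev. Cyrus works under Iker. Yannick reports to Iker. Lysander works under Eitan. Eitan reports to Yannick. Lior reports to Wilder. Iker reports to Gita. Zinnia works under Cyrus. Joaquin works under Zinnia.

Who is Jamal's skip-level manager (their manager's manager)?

Viggo

Jamal reports to Lev, and Lev reports to Viggo. So Jamal's skip-level manager is Viggo.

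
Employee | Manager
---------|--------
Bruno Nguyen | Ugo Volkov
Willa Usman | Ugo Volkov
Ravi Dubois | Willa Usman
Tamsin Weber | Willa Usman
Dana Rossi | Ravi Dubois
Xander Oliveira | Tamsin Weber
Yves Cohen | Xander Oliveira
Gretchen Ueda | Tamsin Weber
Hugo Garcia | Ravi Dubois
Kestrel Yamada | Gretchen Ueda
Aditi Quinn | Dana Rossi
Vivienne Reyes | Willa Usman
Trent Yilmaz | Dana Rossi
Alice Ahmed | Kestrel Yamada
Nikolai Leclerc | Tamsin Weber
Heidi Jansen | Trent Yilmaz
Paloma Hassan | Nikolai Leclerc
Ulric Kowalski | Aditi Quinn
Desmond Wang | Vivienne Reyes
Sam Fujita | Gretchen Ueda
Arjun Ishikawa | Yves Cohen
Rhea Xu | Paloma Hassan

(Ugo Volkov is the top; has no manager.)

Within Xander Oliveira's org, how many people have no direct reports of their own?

The only person in Xander Oliveira's organization with no one reporting to them is Arjun Ishikawa. That is 1.

1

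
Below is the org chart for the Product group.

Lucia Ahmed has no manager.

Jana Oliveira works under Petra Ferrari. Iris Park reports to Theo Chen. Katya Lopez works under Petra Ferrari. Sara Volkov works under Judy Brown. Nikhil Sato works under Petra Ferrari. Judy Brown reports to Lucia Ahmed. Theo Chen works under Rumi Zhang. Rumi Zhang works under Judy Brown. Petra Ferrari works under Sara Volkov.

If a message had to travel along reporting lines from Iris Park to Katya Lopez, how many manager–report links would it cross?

Iris Park is 3 levels below Judy Brown, and Katya Lopez is 3 levels below Judy Brown (their lowest common manager). The shortest path runs up from Iris Park to Judy Brown and back down to Katya Lopez: 3 + 3 = 6 links.

6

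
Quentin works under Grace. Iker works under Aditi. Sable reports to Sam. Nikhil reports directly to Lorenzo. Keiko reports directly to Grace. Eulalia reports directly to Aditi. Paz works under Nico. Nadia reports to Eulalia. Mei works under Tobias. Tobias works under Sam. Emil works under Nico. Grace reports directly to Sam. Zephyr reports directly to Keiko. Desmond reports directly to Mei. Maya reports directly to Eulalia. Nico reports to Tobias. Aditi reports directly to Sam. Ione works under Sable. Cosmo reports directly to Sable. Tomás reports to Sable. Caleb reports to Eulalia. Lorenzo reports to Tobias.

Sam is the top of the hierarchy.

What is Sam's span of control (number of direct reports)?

Sam directly manages Tobias, Sable, Aditi, Grace. That is 4 direct reports.

4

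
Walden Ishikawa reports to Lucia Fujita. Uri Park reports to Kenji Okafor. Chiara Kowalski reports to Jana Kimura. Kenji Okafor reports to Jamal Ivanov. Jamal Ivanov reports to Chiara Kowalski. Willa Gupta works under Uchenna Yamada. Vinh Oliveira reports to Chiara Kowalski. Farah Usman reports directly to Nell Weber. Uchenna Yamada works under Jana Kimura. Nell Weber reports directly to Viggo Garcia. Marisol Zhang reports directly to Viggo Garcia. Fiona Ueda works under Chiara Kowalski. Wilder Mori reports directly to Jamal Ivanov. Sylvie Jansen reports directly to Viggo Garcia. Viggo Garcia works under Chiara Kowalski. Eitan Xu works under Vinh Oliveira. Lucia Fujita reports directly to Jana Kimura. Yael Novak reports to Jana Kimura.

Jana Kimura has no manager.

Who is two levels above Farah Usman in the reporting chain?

Farah Usman reports to Nell Weber, and Nell Weber reports to Viggo Garcia. So Farah Usman's skip-level manager is Viggo Garcia.

Viggo Garcia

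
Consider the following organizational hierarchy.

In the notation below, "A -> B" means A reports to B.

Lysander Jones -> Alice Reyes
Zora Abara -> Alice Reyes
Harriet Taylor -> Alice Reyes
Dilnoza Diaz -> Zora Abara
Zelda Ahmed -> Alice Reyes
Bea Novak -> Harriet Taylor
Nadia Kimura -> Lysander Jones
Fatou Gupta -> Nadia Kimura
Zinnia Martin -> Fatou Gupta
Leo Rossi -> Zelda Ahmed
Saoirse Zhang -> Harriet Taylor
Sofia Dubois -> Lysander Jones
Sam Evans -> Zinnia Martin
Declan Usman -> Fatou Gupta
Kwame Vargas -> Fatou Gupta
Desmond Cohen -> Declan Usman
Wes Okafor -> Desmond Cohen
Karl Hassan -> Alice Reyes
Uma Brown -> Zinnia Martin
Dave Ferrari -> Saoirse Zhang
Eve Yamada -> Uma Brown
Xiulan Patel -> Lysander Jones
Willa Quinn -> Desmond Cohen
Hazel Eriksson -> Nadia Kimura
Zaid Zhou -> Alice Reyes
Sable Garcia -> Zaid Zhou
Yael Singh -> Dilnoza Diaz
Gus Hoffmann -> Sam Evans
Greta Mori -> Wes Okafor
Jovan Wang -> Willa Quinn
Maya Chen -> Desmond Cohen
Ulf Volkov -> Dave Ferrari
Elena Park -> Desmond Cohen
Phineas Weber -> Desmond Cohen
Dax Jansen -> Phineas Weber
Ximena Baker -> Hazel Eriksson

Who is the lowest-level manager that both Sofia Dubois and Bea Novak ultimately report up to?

Alice Reyes

Sofia Dubois's chain of managers is Lysander Jones, Alice Reyes. Bea Novak's chain of managers is Harriet Taylor, Alice Reyes. The first manager that appears in both chains is Alice Reyes.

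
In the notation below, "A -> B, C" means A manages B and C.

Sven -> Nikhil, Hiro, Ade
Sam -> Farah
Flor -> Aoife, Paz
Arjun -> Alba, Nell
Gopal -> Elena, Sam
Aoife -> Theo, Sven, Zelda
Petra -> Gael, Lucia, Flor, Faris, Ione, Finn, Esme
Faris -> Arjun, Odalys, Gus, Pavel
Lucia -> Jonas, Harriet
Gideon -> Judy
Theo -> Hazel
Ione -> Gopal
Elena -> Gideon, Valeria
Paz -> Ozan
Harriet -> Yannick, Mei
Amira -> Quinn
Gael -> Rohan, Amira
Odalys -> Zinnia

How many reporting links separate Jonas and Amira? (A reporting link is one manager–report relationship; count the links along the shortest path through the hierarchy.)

4

Jonas is 2 levels below Petra, and Amira is 2 levels below Petra (their lowest common manager). The shortest path runs up from Jonas to Petra and back down to Amira: 2 + 2 = 4 links.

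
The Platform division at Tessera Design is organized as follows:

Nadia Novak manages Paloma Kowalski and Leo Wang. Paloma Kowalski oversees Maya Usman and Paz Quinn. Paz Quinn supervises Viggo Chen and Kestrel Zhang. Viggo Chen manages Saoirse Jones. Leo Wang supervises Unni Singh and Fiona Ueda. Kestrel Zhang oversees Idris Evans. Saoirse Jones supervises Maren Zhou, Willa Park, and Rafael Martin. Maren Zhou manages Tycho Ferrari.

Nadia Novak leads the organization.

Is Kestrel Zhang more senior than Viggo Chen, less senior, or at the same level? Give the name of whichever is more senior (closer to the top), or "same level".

same level

Both Kestrel Zhang and Viggo Chen are 3 levels below Nadia Novak.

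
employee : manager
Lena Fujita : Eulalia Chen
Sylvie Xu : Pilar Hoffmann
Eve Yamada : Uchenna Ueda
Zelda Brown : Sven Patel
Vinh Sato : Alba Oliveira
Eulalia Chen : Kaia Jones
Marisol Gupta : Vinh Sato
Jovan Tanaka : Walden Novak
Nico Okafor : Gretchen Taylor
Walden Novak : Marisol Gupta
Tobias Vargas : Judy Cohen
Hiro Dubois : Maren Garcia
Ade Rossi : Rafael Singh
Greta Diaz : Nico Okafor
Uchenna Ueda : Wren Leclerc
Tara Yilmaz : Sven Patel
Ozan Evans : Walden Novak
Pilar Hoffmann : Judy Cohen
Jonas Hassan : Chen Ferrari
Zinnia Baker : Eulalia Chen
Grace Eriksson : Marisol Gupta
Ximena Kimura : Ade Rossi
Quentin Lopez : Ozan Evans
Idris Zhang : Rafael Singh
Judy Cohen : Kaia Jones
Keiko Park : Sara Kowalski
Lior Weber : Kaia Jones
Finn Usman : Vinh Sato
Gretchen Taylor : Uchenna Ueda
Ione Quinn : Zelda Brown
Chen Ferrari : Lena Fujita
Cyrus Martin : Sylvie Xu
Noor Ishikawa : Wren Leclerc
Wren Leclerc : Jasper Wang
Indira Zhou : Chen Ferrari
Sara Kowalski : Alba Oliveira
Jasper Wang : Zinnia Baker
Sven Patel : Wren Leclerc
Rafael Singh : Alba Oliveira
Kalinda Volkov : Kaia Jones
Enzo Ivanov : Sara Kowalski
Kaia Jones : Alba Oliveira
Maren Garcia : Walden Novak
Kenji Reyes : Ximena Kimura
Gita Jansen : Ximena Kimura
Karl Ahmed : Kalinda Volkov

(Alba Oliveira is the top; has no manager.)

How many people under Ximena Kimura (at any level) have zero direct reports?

The people in Ximena Kimura's organization with no one reporting to them are Gita Jansen, Kenji Reyes. That is 2.

2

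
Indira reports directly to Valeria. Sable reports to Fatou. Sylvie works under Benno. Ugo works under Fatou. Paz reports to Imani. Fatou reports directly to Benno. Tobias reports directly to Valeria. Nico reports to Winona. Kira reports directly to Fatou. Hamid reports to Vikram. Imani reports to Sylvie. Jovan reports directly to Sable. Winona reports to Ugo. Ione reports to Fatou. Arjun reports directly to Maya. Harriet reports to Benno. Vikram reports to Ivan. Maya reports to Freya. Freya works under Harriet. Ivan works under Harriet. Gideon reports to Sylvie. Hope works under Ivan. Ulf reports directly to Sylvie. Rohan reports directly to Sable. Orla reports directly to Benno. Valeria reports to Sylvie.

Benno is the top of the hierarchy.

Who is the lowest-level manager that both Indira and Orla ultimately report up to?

Indira's chain of managers is Valeria, Sylvie, Benno. Orla's chain of managers is Benno. The first manager that appears in both chains is Benno.

Benno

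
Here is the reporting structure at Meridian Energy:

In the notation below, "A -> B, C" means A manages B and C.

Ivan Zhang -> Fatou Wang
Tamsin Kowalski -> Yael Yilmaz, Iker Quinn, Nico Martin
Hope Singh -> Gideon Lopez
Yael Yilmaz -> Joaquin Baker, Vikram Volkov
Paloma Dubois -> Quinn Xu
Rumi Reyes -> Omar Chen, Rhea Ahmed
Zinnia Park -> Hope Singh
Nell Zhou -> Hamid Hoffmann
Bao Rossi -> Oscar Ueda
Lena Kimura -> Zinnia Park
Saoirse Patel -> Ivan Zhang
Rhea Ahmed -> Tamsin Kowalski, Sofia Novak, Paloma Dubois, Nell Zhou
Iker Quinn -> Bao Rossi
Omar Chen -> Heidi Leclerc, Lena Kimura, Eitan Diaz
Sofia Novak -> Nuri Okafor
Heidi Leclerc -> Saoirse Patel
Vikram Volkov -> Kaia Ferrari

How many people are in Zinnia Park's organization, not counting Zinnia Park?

Zinnia Park directly manages Hope Singh. Under Hope Singh: Gideon Lopez (1). That's 2 in total.

2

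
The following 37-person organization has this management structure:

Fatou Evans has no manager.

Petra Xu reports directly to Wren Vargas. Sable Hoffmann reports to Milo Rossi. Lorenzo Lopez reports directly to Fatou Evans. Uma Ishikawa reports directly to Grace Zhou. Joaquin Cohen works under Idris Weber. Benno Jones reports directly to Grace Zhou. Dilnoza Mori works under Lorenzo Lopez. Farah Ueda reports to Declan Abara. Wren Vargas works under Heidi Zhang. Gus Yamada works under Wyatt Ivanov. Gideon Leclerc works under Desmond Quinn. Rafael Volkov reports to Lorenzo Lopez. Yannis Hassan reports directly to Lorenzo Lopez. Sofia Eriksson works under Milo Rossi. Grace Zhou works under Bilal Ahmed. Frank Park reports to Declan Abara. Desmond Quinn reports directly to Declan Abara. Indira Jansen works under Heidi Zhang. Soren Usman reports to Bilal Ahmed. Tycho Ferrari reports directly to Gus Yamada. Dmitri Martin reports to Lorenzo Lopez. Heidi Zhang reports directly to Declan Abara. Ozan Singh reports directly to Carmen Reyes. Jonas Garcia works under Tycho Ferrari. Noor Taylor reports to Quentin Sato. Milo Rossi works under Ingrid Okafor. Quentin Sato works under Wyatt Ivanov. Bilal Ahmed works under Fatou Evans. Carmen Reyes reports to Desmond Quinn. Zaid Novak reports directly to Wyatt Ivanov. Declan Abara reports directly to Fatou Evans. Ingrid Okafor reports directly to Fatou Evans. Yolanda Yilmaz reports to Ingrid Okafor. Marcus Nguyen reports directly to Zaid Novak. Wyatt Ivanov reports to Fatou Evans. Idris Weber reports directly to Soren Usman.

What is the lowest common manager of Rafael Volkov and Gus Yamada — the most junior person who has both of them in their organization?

Rafael Volkov's chain of managers is Lorenzo Lopez, Fatou Evans. Gus Yamada's chain of managers is Wyatt Ivanov, Fatou Evans. The first manager that appears in both chains is Fatou Evans.

Fatou Evans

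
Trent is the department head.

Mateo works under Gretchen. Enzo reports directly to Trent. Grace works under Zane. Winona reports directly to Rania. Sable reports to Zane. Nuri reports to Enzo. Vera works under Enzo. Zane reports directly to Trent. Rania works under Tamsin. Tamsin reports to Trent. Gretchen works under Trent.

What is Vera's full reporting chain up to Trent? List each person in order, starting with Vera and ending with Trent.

Vera -> Enzo -> Trent

Vera reports to Enzo. Enzo reports to Trent. Trent is at the top.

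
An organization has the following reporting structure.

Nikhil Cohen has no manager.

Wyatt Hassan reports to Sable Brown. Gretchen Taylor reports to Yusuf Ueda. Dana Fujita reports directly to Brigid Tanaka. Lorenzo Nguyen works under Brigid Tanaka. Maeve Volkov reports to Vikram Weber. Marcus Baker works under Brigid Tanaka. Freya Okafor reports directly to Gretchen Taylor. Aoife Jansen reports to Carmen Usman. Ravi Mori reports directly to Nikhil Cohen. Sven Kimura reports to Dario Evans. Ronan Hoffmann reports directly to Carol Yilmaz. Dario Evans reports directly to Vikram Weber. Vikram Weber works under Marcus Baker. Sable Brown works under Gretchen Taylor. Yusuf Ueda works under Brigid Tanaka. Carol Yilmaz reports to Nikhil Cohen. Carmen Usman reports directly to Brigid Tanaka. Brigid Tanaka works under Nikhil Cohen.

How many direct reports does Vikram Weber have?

2

Vikram Weber directly manages Dario Evans, Maeve Volkov. That is 2 direct reports.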